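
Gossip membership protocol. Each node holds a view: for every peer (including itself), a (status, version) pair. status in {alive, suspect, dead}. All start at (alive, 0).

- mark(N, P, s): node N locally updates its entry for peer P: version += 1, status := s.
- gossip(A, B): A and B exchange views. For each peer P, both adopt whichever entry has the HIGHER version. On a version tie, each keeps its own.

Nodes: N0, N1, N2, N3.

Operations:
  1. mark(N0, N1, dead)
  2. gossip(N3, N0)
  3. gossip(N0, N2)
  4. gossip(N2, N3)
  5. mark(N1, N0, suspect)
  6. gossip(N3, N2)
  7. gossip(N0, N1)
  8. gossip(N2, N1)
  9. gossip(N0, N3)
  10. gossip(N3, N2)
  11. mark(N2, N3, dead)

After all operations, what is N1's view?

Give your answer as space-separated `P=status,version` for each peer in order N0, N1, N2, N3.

Op 1: N0 marks N1=dead -> (dead,v1)
Op 2: gossip N3<->N0 -> N3.N0=(alive,v0) N3.N1=(dead,v1) N3.N2=(alive,v0) N3.N3=(alive,v0) | N0.N0=(alive,v0) N0.N1=(dead,v1) N0.N2=(alive,v0) N0.N3=(alive,v0)
Op 3: gossip N0<->N2 -> N0.N0=(alive,v0) N0.N1=(dead,v1) N0.N2=(alive,v0) N0.N3=(alive,v0) | N2.N0=(alive,v0) N2.N1=(dead,v1) N2.N2=(alive,v0) N2.N3=(alive,v0)
Op 4: gossip N2<->N3 -> N2.N0=(alive,v0) N2.N1=(dead,v1) N2.N2=(alive,v0) N2.N3=(alive,v0) | N3.N0=(alive,v0) N3.N1=(dead,v1) N3.N2=(alive,v0) N3.N3=(alive,v0)
Op 5: N1 marks N0=suspect -> (suspect,v1)
Op 6: gossip N3<->N2 -> N3.N0=(alive,v0) N3.N1=(dead,v1) N3.N2=(alive,v0) N3.N3=(alive,v0) | N2.N0=(alive,v0) N2.N1=(dead,v1) N2.N2=(alive,v0) N2.N3=(alive,v0)
Op 7: gossip N0<->N1 -> N0.N0=(suspect,v1) N0.N1=(dead,v1) N0.N2=(alive,v0) N0.N3=(alive,v0) | N1.N0=(suspect,v1) N1.N1=(dead,v1) N1.N2=(alive,v0) N1.N3=(alive,v0)
Op 8: gossip N2<->N1 -> N2.N0=(suspect,v1) N2.N1=(dead,v1) N2.N2=(alive,v0) N2.N3=(alive,v0) | N1.N0=(suspect,v1) N1.N1=(dead,v1) N1.N2=(alive,v0) N1.N3=(alive,v0)
Op 9: gossip N0<->N3 -> N0.N0=(suspect,v1) N0.N1=(dead,v1) N0.N2=(alive,v0) N0.N3=(alive,v0) | N3.N0=(suspect,v1) N3.N1=(dead,v1) N3.N2=(alive,v0) N3.N3=(alive,v0)
Op 10: gossip N3<->N2 -> N3.N0=(suspect,v1) N3.N1=(dead,v1) N3.N2=(alive,v0) N3.N3=(alive,v0) | N2.N0=(suspect,v1) N2.N1=(dead,v1) N2.N2=(alive,v0) N2.N3=(alive,v0)
Op 11: N2 marks N3=dead -> (dead,v1)

Answer: N0=suspect,1 N1=dead,1 N2=alive,0 N3=alive,0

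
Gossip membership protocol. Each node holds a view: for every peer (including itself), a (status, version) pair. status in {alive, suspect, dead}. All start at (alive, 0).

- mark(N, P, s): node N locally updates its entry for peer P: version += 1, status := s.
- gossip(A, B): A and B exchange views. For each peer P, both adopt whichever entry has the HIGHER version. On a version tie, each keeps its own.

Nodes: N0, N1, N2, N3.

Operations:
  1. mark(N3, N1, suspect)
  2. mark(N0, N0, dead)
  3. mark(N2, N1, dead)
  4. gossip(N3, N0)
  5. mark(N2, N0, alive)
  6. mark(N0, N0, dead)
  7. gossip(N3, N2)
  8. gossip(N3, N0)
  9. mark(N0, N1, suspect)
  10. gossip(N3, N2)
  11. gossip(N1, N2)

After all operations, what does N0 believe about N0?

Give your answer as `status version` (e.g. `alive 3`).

Op 1: N3 marks N1=suspect -> (suspect,v1)
Op 2: N0 marks N0=dead -> (dead,v1)
Op 3: N2 marks N1=dead -> (dead,v1)
Op 4: gossip N3<->N0 -> N3.N0=(dead,v1) N3.N1=(suspect,v1) N3.N2=(alive,v0) N3.N3=(alive,v0) | N0.N0=(dead,v1) N0.N1=(suspect,v1) N0.N2=(alive,v0) N0.N3=(alive,v0)
Op 5: N2 marks N0=alive -> (alive,v1)
Op 6: N0 marks N0=dead -> (dead,v2)
Op 7: gossip N3<->N2 -> N3.N0=(dead,v1) N3.N1=(suspect,v1) N3.N2=(alive,v0) N3.N3=(alive,v0) | N2.N0=(alive,v1) N2.N1=(dead,v1) N2.N2=(alive,v0) N2.N3=(alive,v0)
Op 8: gossip N3<->N0 -> N3.N0=(dead,v2) N3.N1=(suspect,v1) N3.N2=(alive,v0) N3.N3=(alive,v0) | N0.N0=(dead,v2) N0.N1=(suspect,v1) N0.N2=(alive,v0) N0.N3=(alive,v0)
Op 9: N0 marks N1=suspect -> (suspect,v2)
Op 10: gossip N3<->N2 -> N3.N0=(dead,v2) N3.N1=(suspect,v1) N3.N2=(alive,v0) N3.N3=(alive,v0) | N2.N0=(dead,v2) N2.N1=(dead,v1) N2.N2=(alive,v0) N2.N3=(alive,v0)
Op 11: gossip N1<->N2 -> N1.N0=(dead,v2) N1.N1=(dead,v1) N1.N2=(alive,v0) N1.N3=(alive,v0) | N2.N0=(dead,v2) N2.N1=(dead,v1) N2.N2=(alive,v0) N2.N3=(alive,v0)

Answer: dead 2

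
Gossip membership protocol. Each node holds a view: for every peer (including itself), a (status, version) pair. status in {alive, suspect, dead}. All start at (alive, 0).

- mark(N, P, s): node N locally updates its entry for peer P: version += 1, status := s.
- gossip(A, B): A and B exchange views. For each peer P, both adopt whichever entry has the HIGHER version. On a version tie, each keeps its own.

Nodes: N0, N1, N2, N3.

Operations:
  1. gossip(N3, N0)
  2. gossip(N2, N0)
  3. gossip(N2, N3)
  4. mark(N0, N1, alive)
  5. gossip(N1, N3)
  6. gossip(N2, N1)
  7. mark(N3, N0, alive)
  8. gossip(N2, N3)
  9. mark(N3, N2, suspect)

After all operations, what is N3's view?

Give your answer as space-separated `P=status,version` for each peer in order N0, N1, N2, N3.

Answer: N0=alive,1 N1=alive,0 N2=suspect,1 N3=alive,0

Derivation:
Op 1: gossip N3<->N0 -> N3.N0=(alive,v0) N3.N1=(alive,v0) N3.N2=(alive,v0) N3.N3=(alive,v0) | N0.N0=(alive,v0) N0.N1=(alive,v0) N0.N2=(alive,v0) N0.N3=(alive,v0)
Op 2: gossip N2<->N0 -> N2.N0=(alive,v0) N2.N1=(alive,v0) N2.N2=(alive,v0) N2.N3=(alive,v0) | N0.N0=(alive,v0) N0.N1=(alive,v0) N0.N2=(alive,v0) N0.N3=(alive,v0)
Op 3: gossip N2<->N3 -> N2.N0=(alive,v0) N2.N1=(alive,v0) N2.N2=(alive,v0) N2.N3=(alive,v0) | N3.N0=(alive,v0) N3.N1=(alive,v0) N3.N2=(alive,v0) N3.N3=(alive,v0)
Op 4: N0 marks N1=alive -> (alive,v1)
Op 5: gossip N1<->N3 -> N1.N0=(alive,v0) N1.N1=(alive,v0) N1.N2=(alive,v0) N1.N3=(alive,v0) | N3.N0=(alive,v0) N3.N1=(alive,v0) N3.N2=(alive,v0) N3.N3=(alive,v0)
Op 6: gossip N2<->N1 -> N2.N0=(alive,v0) N2.N1=(alive,v0) N2.N2=(alive,v0) N2.N3=(alive,v0) | N1.N0=(alive,v0) N1.N1=(alive,v0) N1.N2=(alive,v0) N1.N3=(alive,v0)
Op 7: N3 marks N0=alive -> (alive,v1)
Op 8: gossip N2<->N3 -> N2.N0=(alive,v1) N2.N1=(alive,v0) N2.N2=(alive,v0) N2.N3=(alive,v0) | N3.N0=(alive,v1) N3.N1=(alive,v0) N3.N2=(alive,v0) N3.N3=(alive,v0)
Op 9: N3 marks N2=suspect -> (suspect,v1)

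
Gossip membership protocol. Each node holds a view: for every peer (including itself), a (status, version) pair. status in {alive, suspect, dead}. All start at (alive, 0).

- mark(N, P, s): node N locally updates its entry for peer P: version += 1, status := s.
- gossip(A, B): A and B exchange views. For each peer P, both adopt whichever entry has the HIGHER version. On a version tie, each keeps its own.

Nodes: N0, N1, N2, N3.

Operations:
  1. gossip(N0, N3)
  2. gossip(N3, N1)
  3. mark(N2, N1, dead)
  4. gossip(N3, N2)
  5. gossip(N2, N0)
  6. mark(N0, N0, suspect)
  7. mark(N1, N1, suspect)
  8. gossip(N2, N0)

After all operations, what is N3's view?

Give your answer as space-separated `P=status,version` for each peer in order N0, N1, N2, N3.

Op 1: gossip N0<->N3 -> N0.N0=(alive,v0) N0.N1=(alive,v0) N0.N2=(alive,v0) N0.N3=(alive,v0) | N3.N0=(alive,v0) N3.N1=(alive,v0) N3.N2=(alive,v0) N3.N3=(alive,v0)
Op 2: gossip N3<->N1 -> N3.N0=(alive,v0) N3.N1=(alive,v0) N3.N2=(alive,v0) N3.N3=(alive,v0) | N1.N0=(alive,v0) N1.N1=(alive,v0) N1.N2=(alive,v0) N1.N3=(alive,v0)
Op 3: N2 marks N1=dead -> (dead,v1)
Op 4: gossip N3<->N2 -> N3.N0=(alive,v0) N3.N1=(dead,v1) N3.N2=(alive,v0) N3.N3=(alive,v0) | N2.N0=(alive,v0) N2.N1=(dead,v1) N2.N2=(alive,v0) N2.N3=(alive,v0)
Op 5: gossip N2<->N0 -> N2.N0=(alive,v0) N2.N1=(dead,v1) N2.N2=(alive,v0) N2.N3=(alive,v0) | N0.N0=(alive,v0) N0.N1=(dead,v1) N0.N2=(alive,v0) N0.N3=(alive,v0)
Op 6: N0 marks N0=suspect -> (suspect,v1)
Op 7: N1 marks N1=suspect -> (suspect,v1)
Op 8: gossip N2<->N0 -> N2.N0=(suspect,v1) N2.N1=(dead,v1) N2.N2=(alive,v0) N2.N3=(alive,v0) | N0.N0=(suspect,v1) N0.N1=(dead,v1) N0.N2=(alive,v0) N0.N3=(alive,v0)

Answer: N0=alive,0 N1=dead,1 N2=alive,0 N3=alive,0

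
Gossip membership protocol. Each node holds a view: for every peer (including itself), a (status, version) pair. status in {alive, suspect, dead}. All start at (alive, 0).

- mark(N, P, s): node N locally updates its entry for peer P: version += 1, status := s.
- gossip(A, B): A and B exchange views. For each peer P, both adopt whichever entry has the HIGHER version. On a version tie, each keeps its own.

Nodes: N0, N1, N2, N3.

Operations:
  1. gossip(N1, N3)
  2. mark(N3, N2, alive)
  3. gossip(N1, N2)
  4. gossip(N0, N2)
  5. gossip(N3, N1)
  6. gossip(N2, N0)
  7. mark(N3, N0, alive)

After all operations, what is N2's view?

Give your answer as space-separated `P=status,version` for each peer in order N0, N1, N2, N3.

Answer: N0=alive,0 N1=alive,0 N2=alive,0 N3=alive,0

Derivation:
Op 1: gossip N1<->N3 -> N1.N0=(alive,v0) N1.N1=(alive,v0) N1.N2=(alive,v0) N1.N3=(alive,v0) | N3.N0=(alive,v0) N3.N1=(alive,v0) N3.N2=(alive,v0) N3.N3=(alive,v0)
Op 2: N3 marks N2=alive -> (alive,v1)
Op 3: gossip N1<->N2 -> N1.N0=(alive,v0) N1.N1=(alive,v0) N1.N2=(alive,v0) N1.N3=(alive,v0) | N2.N0=(alive,v0) N2.N1=(alive,v0) N2.N2=(alive,v0) N2.N3=(alive,v0)
Op 4: gossip N0<->N2 -> N0.N0=(alive,v0) N0.N1=(alive,v0) N0.N2=(alive,v0) N0.N3=(alive,v0) | N2.N0=(alive,v0) N2.N1=(alive,v0) N2.N2=(alive,v0) N2.N3=(alive,v0)
Op 5: gossip N3<->N1 -> N3.N0=(alive,v0) N3.N1=(alive,v0) N3.N2=(alive,v1) N3.N3=(alive,v0) | N1.N0=(alive,v0) N1.N1=(alive,v0) N1.N2=(alive,v1) N1.N3=(alive,v0)
Op 6: gossip N2<->N0 -> N2.N0=(alive,v0) N2.N1=(alive,v0) N2.N2=(alive,v0) N2.N3=(alive,v0) | N0.N0=(alive,v0) N0.N1=(alive,v0) N0.N2=(alive,v0) N0.N3=(alive,v0)
Op 7: N3 marks N0=alive -> (alive,v1)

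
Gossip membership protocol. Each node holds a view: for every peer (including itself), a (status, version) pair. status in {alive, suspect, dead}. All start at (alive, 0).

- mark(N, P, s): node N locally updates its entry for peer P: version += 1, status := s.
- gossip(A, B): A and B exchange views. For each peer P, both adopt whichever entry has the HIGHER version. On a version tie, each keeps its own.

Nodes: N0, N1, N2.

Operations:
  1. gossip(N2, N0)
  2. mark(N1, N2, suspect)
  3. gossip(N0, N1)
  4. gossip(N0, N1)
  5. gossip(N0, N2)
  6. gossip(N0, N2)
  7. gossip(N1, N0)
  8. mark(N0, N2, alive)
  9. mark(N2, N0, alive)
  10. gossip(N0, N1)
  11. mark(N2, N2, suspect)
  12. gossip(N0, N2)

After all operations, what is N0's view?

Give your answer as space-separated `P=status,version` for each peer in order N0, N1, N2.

Op 1: gossip N2<->N0 -> N2.N0=(alive,v0) N2.N1=(alive,v0) N2.N2=(alive,v0) | N0.N0=(alive,v0) N0.N1=(alive,v0) N0.N2=(alive,v0)
Op 2: N1 marks N2=suspect -> (suspect,v1)
Op 3: gossip N0<->N1 -> N0.N0=(alive,v0) N0.N1=(alive,v0) N0.N2=(suspect,v1) | N1.N0=(alive,v0) N1.N1=(alive,v0) N1.N2=(suspect,v1)
Op 4: gossip N0<->N1 -> N0.N0=(alive,v0) N0.N1=(alive,v0) N0.N2=(suspect,v1) | N1.N0=(alive,v0) N1.N1=(alive,v0) N1.N2=(suspect,v1)
Op 5: gossip N0<->N2 -> N0.N0=(alive,v0) N0.N1=(alive,v0) N0.N2=(suspect,v1) | N2.N0=(alive,v0) N2.N1=(alive,v0) N2.N2=(suspect,v1)
Op 6: gossip N0<->N2 -> N0.N0=(alive,v0) N0.N1=(alive,v0) N0.N2=(suspect,v1) | N2.N0=(alive,v0) N2.N1=(alive,v0) N2.N2=(suspect,v1)
Op 7: gossip N1<->N0 -> N1.N0=(alive,v0) N1.N1=(alive,v0) N1.N2=(suspect,v1) | N0.N0=(alive,v0) N0.N1=(alive,v0) N0.N2=(suspect,v1)
Op 8: N0 marks N2=alive -> (alive,v2)
Op 9: N2 marks N0=alive -> (alive,v1)
Op 10: gossip N0<->N1 -> N0.N0=(alive,v0) N0.N1=(alive,v0) N0.N2=(alive,v2) | N1.N0=(alive,v0) N1.N1=(alive,v0) N1.N2=(alive,v2)
Op 11: N2 marks N2=suspect -> (suspect,v2)
Op 12: gossip N0<->N2 -> N0.N0=(alive,v1) N0.N1=(alive,v0) N0.N2=(alive,v2) | N2.N0=(alive,v1) N2.N1=(alive,v0) N2.N2=(suspect,v2)

Answer: N0=alive,1 N1=alive,0 N2=alive,2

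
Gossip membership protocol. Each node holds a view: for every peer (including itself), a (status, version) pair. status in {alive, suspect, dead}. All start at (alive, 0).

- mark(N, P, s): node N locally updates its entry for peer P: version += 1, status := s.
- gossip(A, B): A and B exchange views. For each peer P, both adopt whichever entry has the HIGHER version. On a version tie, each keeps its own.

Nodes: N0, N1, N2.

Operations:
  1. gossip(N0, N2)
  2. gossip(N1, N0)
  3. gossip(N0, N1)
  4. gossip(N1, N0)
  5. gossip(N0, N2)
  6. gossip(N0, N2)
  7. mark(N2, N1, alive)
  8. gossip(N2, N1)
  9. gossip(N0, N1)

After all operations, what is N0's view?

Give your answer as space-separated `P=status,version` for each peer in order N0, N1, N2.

Answer: N0=alive,0 N1=alive,1 N2=alive,0

Derivation:
Op 1: gossip N0<->N2 -> N0.N0=(alive,v0) N0.N1=(alive,v0) N0.N2=(alive,v0) | N2.N0=(alive,v0) N2.N1=(alive,v0) N2.N2=(alive,v0)
Op 2: gossip N1<->N0 -> N1.N0=(alive,v0) N1.N1=(alive,v0) N1.N2=(alive,v0) | N0.N0=(alive,v0) N0.N1=(alive,v0) N0.N2=(alive,v0)
Op 3: gossip N0<->N1 -> N0.N0=(alive,v0) N0.N1=(alive,v0) N0.N2=(alive,v0) | N1.N0=(alive,v0) N1.N1=(alive,v0) N1.N2=(alive,v0)
Op 4: gossip N1<->N0 -> N1.N0=(alive,v0) N1.N1=(alive,v0) N1.N2=(alive,v0) | N0.N0=(alive,v0) N0.N1=(alive,v0) N0.N2=(alive,v0)
Op 5: gossip N0<->N2 -> N0.N0=(alive,v0) N0.N1=(alive,v0) N0.N2=(alive,v0) | N2.N0=(alive,v0) N2.N1=(alive,v0) N2.N2=(alive,v0)
Op 6: gossip N0<->N2 -> N0.N0=(alive,v0) N0.N1=(alive,v0) N0.N2=(alive,v0) | N2.N0=(alive,v0) N2.N1=(alive,v0) N2.N2=(alive,v0)
Op 7: N2 marks N1=alive -> (alive,v1)
Op 8: gossip N2<->N1 -> N2.N0=(alive,v0) N2.N1=(alive,v1) N2.N2=(alive,v0) | N1.N0=(alive,v0) N1.N1=(alive,v1) N1.N2=(alive,v0)
Op 9: gossip N0<->N1 -> N0.N0=(alive,v0) N0.N1=(alive,v1) N0.N2=(alive,v0) | N1.N0=(alive,v0) N1.N1=(alive,v1) N1.N2=(alive,v0)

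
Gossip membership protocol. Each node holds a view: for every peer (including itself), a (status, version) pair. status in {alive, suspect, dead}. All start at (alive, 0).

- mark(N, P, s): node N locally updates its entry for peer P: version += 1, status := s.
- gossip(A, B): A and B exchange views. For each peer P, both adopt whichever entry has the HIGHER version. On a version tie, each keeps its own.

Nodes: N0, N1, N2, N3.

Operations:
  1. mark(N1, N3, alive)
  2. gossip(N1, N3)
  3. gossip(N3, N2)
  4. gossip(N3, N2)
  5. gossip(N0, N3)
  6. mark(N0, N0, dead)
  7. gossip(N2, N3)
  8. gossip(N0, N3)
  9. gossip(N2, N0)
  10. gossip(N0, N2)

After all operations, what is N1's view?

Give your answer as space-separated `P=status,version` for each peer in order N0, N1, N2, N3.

Op 1: N1 marks N3=alive -> (alive,v1)
Op 2: gossip N1<->N3 -> N1.N0=(alive,v0) N1.N1=(alive,v0) N1.N2=(alive,v0) N1.N3=(alive,v1) | N3.N0=(alive,v0) N3.N1=(alive,v0) N3.N2=(alive,v0) N3.N3=(alive,v1)
Op 3: gossip N3<->N2 -> N3.N0=(alive,v0) N3.N1=(alive,v0) N3.N2=(alive,v0) N3.N3=(alive,v1) | N2.N0=(alive,v0) N2.N1=(alive,v0) N2.N2=(alive,v0) N2.N3=(alive,v1)
Op 4: gossip N3<->N2 -> N3.N0=(alive,v0) N3.N1=(alive,v0) N3.N2=(alive,v0) N3.N3=(alive,v1) | N2.N0=(alive,v0) N2.N1=(alive,v0) N2.N2=(alive,v0) N2.N3=(alive,v1)
Op 5: gossip N0<->N3 -> N0.N0=(alive,v0) N0.N1=(alive,v0) N0.N2=(alive,v0) N0.N3=(alive,v1) | N3.N0=(alive,v0) N3.N1=(alive,v0) N3.N2=(alive,v0) N3.N3=(alive,v1)
Op 6: N0 marks N0=dead -> (dead,v1)
Op 7: gossip N2<->N3 -> N2.N0=(alive,v0) N2.N1=(alive,v0) N2.N2=(alive,v0) N2.N3=(alive,v1) | N3.N0=(alive,v0) N3.N1=(alive,v0) N3.N2=(alive,v0) N3.N3=(alive,v1)
Op 8: gossip N0<->N3 -> N0.N0=(dead,v1) N0.N1=(alive,v0) N0.N2=(alive,v0) N0.N3=(alive,v1) | N3.N0=(dead,v1) N3.N1=(alive,v0) N3.N2=(alive,v0) N3.N3=(alive,v1)
Op 9: gossip N2<->N0 -> N2.N0=(dead,v1) N2.N1=(alive,v0) N2.N2=(alive,v0) N2.N3=(alive,v1) | N0.N0=(dead,v1) N0.N1=(alive,v0) N0.N2=(alive,v0) N0.N3=(alive,v1)
Op 10: gossip N0<->N2 -> N0.N0=(dead,v1) N0.N1=(alive,v0) N0.N2=(alive,v0) N0.N3=(alive,v1) | N2.N0=(dead,v1) N2.N1=(alive,v0) N2.N2=(alive,v0) N2.N3=(alive,v1)

Answer: N0=alive,0 N1=alive,0 N2=alive,0 N3=alive,1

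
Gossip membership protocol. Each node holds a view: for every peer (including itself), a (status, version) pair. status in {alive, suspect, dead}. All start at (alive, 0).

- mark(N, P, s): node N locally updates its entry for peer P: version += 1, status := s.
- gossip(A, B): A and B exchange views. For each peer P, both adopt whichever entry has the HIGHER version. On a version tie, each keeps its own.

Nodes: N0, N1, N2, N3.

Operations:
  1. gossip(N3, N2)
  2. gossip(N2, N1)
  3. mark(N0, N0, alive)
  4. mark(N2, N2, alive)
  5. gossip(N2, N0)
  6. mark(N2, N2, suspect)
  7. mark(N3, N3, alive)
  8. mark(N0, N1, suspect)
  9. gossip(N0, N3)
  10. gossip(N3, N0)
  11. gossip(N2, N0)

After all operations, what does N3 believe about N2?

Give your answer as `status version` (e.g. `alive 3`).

Answer: alive 1

Derivation:
Op 1: gossip N3<->N2 -> N3.N0=(alive,v0) N3.N1=(alive,v0) N3.N2=(alive,v0) N3.N3=(alive,v0) | N2.N0=(alive,v0) N2.N1=(alive,v0) N2.N2=(alive,v0) N2.N3=(alive,v0)
Op 2: gossip N2<->N1 -> N2.N0=(alive,v0) N2.N1=(alive,v0) N2.N2=(alive,v0) N2.N3=(alive,v0) | N1.N0=(alive,v0) N1.N1=(alive,v0) N1.N2=(alive,v0) N1.N3=(alive,v0)
Op 3: N0 marks N0=alive -> (alive,v1)
Op 4: N2 marks N2=alive -> (alive,v1)
Op 5: gossip N2<->N0 -> N2.N0=(alive,v1) N2.N1=(alive,v0) N2.N2=(alive,v1) N2.N3=(alive,v0) | N0.N0=(alive,v1) N0.N1=(alive,v0) N0.N2=(alive,v1) N0.N3=(alive,v0)
Op 6: N2 marks N2=suspect -> (suspect,v2)
Op 7: N3 marks N3=alive -> (alive,v1)
Op 8: N0 marks N1=suspect -> (suspect,v1)
Op 9: gossip N0<->N3 -> N0.N0=(alive,v1) N0.N1=(suspect,v1) N0.N2=(alive,v1) N0.N3=(alive,v1) | N3.N0=(alive,v1) N3.N1=(suspect,v1) N3.N2=(alive,v1) N3.N3=(alive,v1)
Op 10: gossip N3<->N0 -> N3.N0=(alive,v1) N3.N1=(suspect,v1) N3.N2=(alive,v1) N3.N3=(alive,v1) | N0.N0=(alive,v1) N0.N1=(suspect,v1) N0.N2=(alive,v1) N0.N3=(alive,v1)
Op 11: gossip N2<->N0 -> N2.N0=(alive,v1) N2.N1=(suspect,v1) N2.N2=(suspect,v2) N2.N3=(alive,v1) | N0.N0=(alive,v1) N0.N1=(suspect,v1) N0.N2=(suspect,v2) N0.N3=(alive,v1)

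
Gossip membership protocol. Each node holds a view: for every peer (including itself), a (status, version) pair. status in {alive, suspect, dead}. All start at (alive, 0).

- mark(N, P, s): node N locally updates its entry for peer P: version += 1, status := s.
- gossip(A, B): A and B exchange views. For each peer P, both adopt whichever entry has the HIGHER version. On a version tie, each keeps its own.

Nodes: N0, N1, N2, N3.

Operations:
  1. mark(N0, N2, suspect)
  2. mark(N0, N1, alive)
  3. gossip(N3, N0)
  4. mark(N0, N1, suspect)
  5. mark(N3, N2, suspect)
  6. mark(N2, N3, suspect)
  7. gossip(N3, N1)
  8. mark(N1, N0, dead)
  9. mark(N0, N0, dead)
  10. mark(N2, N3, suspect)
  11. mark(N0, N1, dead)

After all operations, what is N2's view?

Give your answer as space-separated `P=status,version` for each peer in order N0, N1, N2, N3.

Answer: N0=alive,0 N1=alive,0 N2=alive,0 N3=suspect,2

Derivation:
Op 1: N0 marks N2=suspect -> (suspect,v1)
Op 2: N0 marks N1=alive -> (alive,v1)
Op 3: gossip N3<->N0 -> N3.N0=(alive,v0) N3.N1=(alive,v1) N3.N2=(suspect,v1) N3.N3=(alive,v0) | N0.N0=(alive,v0) N0.N1=(alive,v1) N0.N2=(suspect,v1) N0.N3=(alive,v0)
Op 4: N0 marks N1=suspect -> (suspect,v2)
Op 5: N3 marks N2=suspect -> (suspect,v2)
Op 6: N2 marks N3=suspect -> (suspect,v1)
Op 7: gossip N3<->N1 -> N3.N0=(alive,v0) N3.N1=(alive,v1) N3.N2=(suspect,v2) N3.N3=(alive,v0) | N1.N0=(alive,v0) N1.N1=(alive,v1) N1.N2=(suspect,v2) N1.N3=(alive,v0)
Op 8: N1 marks N0=dead -> (dead,v1)
Op 9: N0 marks N0=dead -> (dead,v1)
Op 10: N2 marks N3=suspect -> (suspect,v2)
Op 11: N0 marks N1=dead -> (dead,v3)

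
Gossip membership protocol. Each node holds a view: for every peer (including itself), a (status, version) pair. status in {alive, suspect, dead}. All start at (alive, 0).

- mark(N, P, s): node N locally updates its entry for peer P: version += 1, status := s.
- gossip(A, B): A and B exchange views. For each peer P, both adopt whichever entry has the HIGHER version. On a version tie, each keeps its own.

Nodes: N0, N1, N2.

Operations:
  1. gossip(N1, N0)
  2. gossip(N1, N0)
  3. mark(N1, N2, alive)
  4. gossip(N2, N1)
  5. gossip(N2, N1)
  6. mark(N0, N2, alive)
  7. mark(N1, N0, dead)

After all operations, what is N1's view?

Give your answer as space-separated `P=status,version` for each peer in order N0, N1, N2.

Op 1: gossip N1<->N0 -> N1.N0=(alive,v0) N1.N1=(alive,v0) N1.N2=(alive,v0) | N0.N0=(alive,v0) N0.N1=(alive,v0) N0.N2=(alive,v0)
Op 2: gossip N1<->N0 -> N1.N0=(alive,v0) N1.N1=(alive,v0) N1.N2=(alive,v0) | N0.N0=(alive,v0) N0.N1=(alive,v0) N0.N2=(alive,v0)
Op 3: N1 marks N2=alive -> (alive,v1)
Op 4: gossip N2<->N1 -> N2.N0=(alive,v0) N2.N1=(alive,v0) N2.N2=(alive,v1) | N1.N0=(alive,v0) N1.N1=(alive,v0) N1.N2=(alive,v1)
Op 5: gossip N2<->N1 -> N2.N0=(alive,v0) N2.N1=(alive,v0) N2.N2=(alive,v1) | N1.N0=(alive,v0) N1.N1=(alive,v0) N1.N2=(alive,v1)
Op 6: N0 marks N2=alive -> (alive,v1)
Op 7: N1 marks N0=dead -> (dead,v1)

Answer: N0=dead,1 N1=alive,0 N2=alive,1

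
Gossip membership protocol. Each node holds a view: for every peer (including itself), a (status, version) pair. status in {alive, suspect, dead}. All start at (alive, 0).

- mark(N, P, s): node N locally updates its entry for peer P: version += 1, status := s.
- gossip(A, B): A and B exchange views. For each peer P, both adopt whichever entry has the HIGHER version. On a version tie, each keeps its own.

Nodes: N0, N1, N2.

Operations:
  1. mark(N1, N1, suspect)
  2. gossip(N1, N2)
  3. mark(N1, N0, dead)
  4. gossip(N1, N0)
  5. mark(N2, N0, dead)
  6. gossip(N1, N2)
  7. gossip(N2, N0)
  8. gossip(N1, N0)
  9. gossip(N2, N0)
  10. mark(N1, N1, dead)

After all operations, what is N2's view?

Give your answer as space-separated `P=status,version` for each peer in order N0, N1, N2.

Answer: N0=dead,1 N1=suspect,1 N2=alive,0

Derivation:
Op 1: N1 marks N1=suspect -> (suspect,v1)
Op 2: gossip N1<->N2 -> N1.N0=(alive,v0) N1.N1=(suspect,v1) N1.N2=(alive,v0) | N2.N0=(alive,v0) N2.N1=(suspect,v1) N2.N2=(alive,v0)
Op 3: N1 marks N0=dead -> (dead,v1)
Op 4: gossip N1<->N0 -> N1.N0=(dead,v1) N1.N1=(suspect,v1) N1.N2=(alive,v0) | N0.N0=(dead,v1) N0.N1=(suspect,v1) N0.N2=(alive,v0)
Op 5: N2 marks N0=dead -> (dead,v1)
Op 6: gossip N1<->N2 -> N1.N0=(dead,v1) N1.N1=(suspect,v1) N1.N2=(alive,v0) | N2.N0=(dead,v1) N2.N1=(suspect,v1) N2.N2=(alive,v0)
Op 7: gossip N2<->N0 -> N2.N0=(dead,v1) N2.N1=(suspect,v1) N2.N2=(alive,v0) | N0.N0=(dead,v1) N0.N1=(suspect,v1) N0.N2=(alive,v0)
Op 8: gossip N1<->N0 -> N1.N0=(dead,v1) N1.N1=(suspect,v1) N1.N2=(alive,v0) | N0.N0=(dead,v1) N0.N1=(suspect,v1) N0.N2=(alive,v0)
Op 9: gossip N2<->N0 -> N2.N0=(dead,v1) N2.N1=(suspect,v1) N2.N2=(alive,v0) | N0.N0=(dead,v1) N0.N1=(suspect,v1) N0.N2=(alive,v0)
Op 10: N1 marks N1=dead -> (dead,v2)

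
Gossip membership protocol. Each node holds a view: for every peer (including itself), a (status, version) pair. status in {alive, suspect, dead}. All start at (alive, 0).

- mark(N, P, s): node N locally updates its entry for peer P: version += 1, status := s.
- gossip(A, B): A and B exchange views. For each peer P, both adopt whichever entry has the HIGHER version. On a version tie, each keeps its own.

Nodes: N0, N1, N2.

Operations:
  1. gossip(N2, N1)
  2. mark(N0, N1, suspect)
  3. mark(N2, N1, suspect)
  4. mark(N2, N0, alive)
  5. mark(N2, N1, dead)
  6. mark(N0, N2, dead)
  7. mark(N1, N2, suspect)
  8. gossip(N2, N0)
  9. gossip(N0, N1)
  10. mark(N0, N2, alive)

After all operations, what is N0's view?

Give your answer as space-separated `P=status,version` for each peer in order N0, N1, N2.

Op 1: gossip N2<->N1 -> N2.N0=(alive,v0) N2.N1=(alive,v0) N2.N2=(alive,v0) | N1.N0=(alive,v0) N1.N1=(alive,v0) N1.N2=(alive,v0)
Op 2: N0 marks N1=suspect -> (suspect,v1)
Op 3: N2 marks N1=suspect -> (suspect,v1)
Op 4: N2 marks N0=alive -> (alive,v1)
Op 5: N2 marks N1=dead -> (dead,v2)
Op 6: N0 marks N2=dead -> (dead,v1)
Op 7: N1 marks N2=suspect -> (suspect,v1)
Op 8: gossip N2<->N0 -> N2.N0=(alive,v1) N2.N1=(dead,v2) N2.N2=(dead,v1) | N0.N0=(alive,v1) N0.N1=(dead,v2) N0.N2=(dead,v1)
Op 9: gossip N0<->N1 -> N0.N0=(alive,v1) N0.N1=(dead,v2) N0.N2=(dead,v1) | N1.N0=(alive,v1) N1.N1=(dead,v2) N1.N2=(suspect,v1)
Op 10: N0 marks N2=alive -> (alive,v2)

Answer: N0=alive,1 N1=dead,2 N2=alive,2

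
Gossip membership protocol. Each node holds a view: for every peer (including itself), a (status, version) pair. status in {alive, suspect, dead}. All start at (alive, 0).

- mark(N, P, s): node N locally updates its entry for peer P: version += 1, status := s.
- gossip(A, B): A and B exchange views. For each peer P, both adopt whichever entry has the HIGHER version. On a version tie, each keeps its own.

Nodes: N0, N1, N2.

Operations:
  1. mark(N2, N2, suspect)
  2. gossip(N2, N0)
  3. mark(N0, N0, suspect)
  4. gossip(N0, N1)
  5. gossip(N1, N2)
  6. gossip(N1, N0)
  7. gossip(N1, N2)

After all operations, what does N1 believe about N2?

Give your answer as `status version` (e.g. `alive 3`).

Answer: suspect 1

Derivation:
Op 1: N2 marks N2=suspect -> (suspect,v1)
Op 2: gossip N2<->N0 -> N2.N0=(alive,v0) N2.N1=(alive,v0) N2.N2=(suspect,v1) | N0.N0=(alive,v0) N0.N1=(alive,v0) N0.N2=(suspect,v1)
Op 3: N0 marks N0=suspect -> (suspect,v1)
Op 4: gossip N0<->N1 -> N0.N0=(suspect,v1) N0.N1=(alive,v0) N0.N2=(suspect,v1) | N1.N0=(suspect,v1) N1.N1=(alive,v0) N1.N2=(suspect,v1)
Op 5: gossip N1<->N2 -> N1.N0=(suspect,v1) N1.N1=(alive,v0) N1.N2=(suspect,v1) | N2.N0=(suspect,v1) N2.N1=(alive,v0) N2.N2=(suspect,v1)
Op 6: gossip N1<->N0 -> N1.N0=(suspect,v1) N1.N1=(alive,v0) N1.N2=(suspect,v1) | N0.N0=(suspect,v1) N0.N1=(alive,v0) N0.N2=(suspect,v1)
Op 7: gossip N1<->N2 -> N1.N0=(suspect,v1) N1.N1=(alive,v0) N1.N2=(suspect,v1) | N2.N0=(suspect,v1) N2.N1=(alive,v0) N2.N2=(suspect,v1)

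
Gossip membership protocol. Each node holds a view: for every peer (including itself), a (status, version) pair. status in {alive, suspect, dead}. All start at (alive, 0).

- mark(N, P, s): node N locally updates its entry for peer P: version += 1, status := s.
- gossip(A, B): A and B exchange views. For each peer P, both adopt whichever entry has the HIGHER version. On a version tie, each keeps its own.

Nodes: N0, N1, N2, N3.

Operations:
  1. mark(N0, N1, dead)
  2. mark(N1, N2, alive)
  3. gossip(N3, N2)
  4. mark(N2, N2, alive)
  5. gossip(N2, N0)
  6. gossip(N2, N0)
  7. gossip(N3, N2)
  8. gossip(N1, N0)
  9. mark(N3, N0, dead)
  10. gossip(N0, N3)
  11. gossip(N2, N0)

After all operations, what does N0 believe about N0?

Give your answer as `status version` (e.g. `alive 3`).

Op 1: N0 marks N1=dead -> (dead,v1)
Op 2: N1 marks N2=alive -> (alive,v1)
Op 3: gossip N3<->N2 -> N3.N0=(alive,v0) N3.N1=(alive,v0) N3.N2=(alive,v0) N3.N3=(alive,v0) | N2.N0=(alive,v0) N2.N1=(alive,v0) N2.N2=(alive,v0) N2.N3=(alive,v0)
Op 4: N2 marks N2=alive -> (alive,v1)
Op 5: gossip N2<->N0 -> N2.N0=(alive,v0) N2.N1=(dead,v1) N2.N2=(alive,v1) N2.N3=(alive,v0) | N0.N0=(alive,v0) N0.N1=(dead,v1) N0.N2=(alive,v1) N0.N3=(alive,v0)
Op 6: gossip N2<->N0 -> N2.N0=(alive,v0) N2.N1=(dead,v1) N2.N2=(alive,v1) N2.N3=(alive,v0) | N0.N0=(alive,v0) N0.N1=(dead,v1) N0.N2=(alive,v1) N0.N3=(alive,v0)
Op 7: gossip N3<->N2 -> N3.N0=(alive,v0) N3.N1=(dead,v1) N3.N2=(alive,v1) N3.N3=(alive,v0) | N2.N0=(alive,v0) N2.N1=(dead,v1) N2.N2=(alive,v1) N2.N3=(alive,v0)
Op 8: gossip N1<->N0 -> N1.N0=(alive,v0) N1.N1=(dead,v1) N1.N2=(alive,v1) N1.N3=(alive,v0) | N0.N0=(alive,v0) N0.N1=(dead,v1) N0.N2=(alive,v1) N0.N3=(alive,v0)
Op 9: N3 marks N0=dead -> (dead,v1)
Op 10: gossip N0<->N3 -> N0.N0=(dead,v1) N0.N1=(dead,v1) N0.N2=(alive,v1) N0.N3=(alive,v0) | N3.N0=(dead,v1) N3.N1=(dead,v1) N3.N2=(alive,v1) N3.N3=(alive,v0)
Op 11: gossip N2<->N0 -> N2.N0=(dead,v1) N2.N1=(dead,v1) N2.N2=(alive,v1) N2.N3=(alive,v0) | N0.N0=(dead,v1) N0.N1=(dead,v1) N0.N2=(alive,v1) N0.N3=(alive,v0)

Answer: dead 1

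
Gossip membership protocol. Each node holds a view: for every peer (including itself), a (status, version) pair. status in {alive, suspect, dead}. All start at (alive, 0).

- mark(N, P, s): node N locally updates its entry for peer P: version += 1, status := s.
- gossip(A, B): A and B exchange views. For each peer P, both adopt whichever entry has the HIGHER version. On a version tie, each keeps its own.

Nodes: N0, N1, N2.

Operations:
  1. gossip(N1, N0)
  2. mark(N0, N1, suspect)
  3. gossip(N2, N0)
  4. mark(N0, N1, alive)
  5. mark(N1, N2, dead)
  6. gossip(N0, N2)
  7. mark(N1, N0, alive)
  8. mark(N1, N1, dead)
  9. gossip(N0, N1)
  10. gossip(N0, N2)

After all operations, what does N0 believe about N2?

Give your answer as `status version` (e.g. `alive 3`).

Op 1: gossip N1<->N0 -> N1.N0=(alive,v0) N1.N1=(alive,v0) N1.N2=(alive,v0) | N0.N0=(alive,v0) N0.N1=(alive,v0) N0.N2=(alive,v0)
Op 2: N0 marks N1=suspect -> (suspect,v1)
Op 3: gossip N2<->N0 -> N2.N0=(alive,v0) N2.N1=(suspect,v1) N2.N2=(alive,v0) | N0.N0=(alive,v0) N0.N1=(suspect,v1) N0.N2=(alive,v0)
Op 4: N0 marks N1=alive -> (alive,v2)
Op 5: N1 marks N2=dead -> (dead,v1)
Op 6: gossip N0<->N2 -> N0.N0=(alive,v0) N0.N1=(alive,v2) N0.N2=(alive,v0) | N2.N0=(alive,v0) N2.N1=(alive,v2) N2.N2=(alive,v0)
Op 7: N1 marks N0=alive -> (alive,v1)
Op 8: N1 marks N1=dead -> (dead,v1)
Op 9: gossip N0<->N1 -> N0.N0=(alive,v1) N0.N1=(alive,v2) N0.N2=(dead,v1) | N1.N0=(alive,v1) N1.N1=(alive,v2) N1.N2=(dead,v1)
Op 10: gossip N0<->N2 -> N0.N0=(alive,v1) N0.N1=(alive,v2) N0.N2=(dead,v1) | N2.N0=(alive,v1) N2.N1=(alive,v2) N2.N2=(dead,v1)

Answer: dead 1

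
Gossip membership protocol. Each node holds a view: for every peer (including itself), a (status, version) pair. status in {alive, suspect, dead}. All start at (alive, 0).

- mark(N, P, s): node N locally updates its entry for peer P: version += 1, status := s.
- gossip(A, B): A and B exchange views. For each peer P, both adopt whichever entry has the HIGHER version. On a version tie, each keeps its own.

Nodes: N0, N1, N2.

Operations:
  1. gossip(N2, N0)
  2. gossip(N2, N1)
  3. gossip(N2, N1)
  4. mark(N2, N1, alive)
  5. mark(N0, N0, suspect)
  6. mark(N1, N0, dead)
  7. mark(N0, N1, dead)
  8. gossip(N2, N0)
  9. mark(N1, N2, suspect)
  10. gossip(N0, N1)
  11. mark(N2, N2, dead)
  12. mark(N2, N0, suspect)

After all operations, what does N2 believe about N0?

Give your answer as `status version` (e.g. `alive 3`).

Answer: suspect 2

Derivation:
Op 1: gossip N2<->N0 -> N2.N0=(alive,v0) N2.N1=(alive,v0) N2.N2=(alive,v0) | N0.N0=(alive,v0) N0.N1=(alive,v0) N0.N2=(alive,v0)
Op 2: gossip N2<->N1 -> N2.N0=(alive,v0) N2.N1=(alive,v0) N2.N2=(alive,v0) | N1.N0=(alive,v0) N1.N1=(alive,v0) N1.N2=(alive,v0)
Op 3: gossip N2<->N1 -> N2.N0=(alive,v0) N2.N1=(alive,v0) N2.N2=(alive,v0) | N1.N0=(alive,v0) N1.N1=(alive,v0) N1.N2=(alive,v0)
Op 4: N2 marks N1=alive -> (alive,v1)
Op 5: N0 marks N0=suspect -> (suspect,v1)
Op 6: N1 marks N0=dead -> (dead,v1)
Op 7: N0 marks N1=dead -> (dead,v1)
Op 8: gossip N2<->N0 -> N2.N0=(suspect,v1) N2.N1=(alive,v1) N2.N2=(alive,v0) | N0.N0=(suspect,v1) N0.N1=(dead,v1) N0.N2=(alive,v0)
Op 9: N1 marks N2=suspect -> (suspect,v1)
Op 10: gossip N0<->N1 -> N0.N0=(suspect,v1) N0.N1=(dead,v1) N0.N2=(suspect,v1) | N1.N0=(dead,v1) N1.N1=(dead,v1) N1.N2=(suspect,v1)
Op 11: N2 marks N2=dead -> (dead,v1)
Op 12: N2 marks N0=suspect -> (suspect,v2)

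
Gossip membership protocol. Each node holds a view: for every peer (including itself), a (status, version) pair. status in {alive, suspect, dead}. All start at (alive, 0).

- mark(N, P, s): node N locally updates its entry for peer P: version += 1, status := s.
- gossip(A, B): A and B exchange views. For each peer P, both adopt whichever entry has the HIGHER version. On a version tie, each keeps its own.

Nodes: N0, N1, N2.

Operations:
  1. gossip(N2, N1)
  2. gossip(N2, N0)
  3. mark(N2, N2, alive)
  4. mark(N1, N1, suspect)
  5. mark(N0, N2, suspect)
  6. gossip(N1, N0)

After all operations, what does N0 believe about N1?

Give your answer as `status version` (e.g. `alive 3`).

Op 1: gossip N2<->N1 -> N2.N0=(alive,v0) N2.N1=(alive,v0) N2.N2=(alive,v0) | N1.N0=(alive,v0) N1.N1=(alive,v0) N1.N2=(alive,v0)
Op 2: gossip N2<->N0 -> N2.N0=(alive,v0) N2.N1=(alive,v0) N2.N2=(alive,v0) | N0.N0=(alive,v0) N0.N1=(alive,v0) N0.N2=(alive,v0)
Op 3: N2 marks N2=alive -> (alive,v1)
Op 4: N1 marks N1=suspect -> (suspect,v1)
Op 5: N0 marks N2=suspect -> (suspect,v1)
Op 6: gossip N1<->N0 -> N1.N0=(alive,v0) N1.N1=(suspect,v1) N1.N2=(suspect,v1) | N0.N0=(alive,v0) N0.N1=(suspect,v1) N0.N2=(suspect,v1)

Answer: suspect 1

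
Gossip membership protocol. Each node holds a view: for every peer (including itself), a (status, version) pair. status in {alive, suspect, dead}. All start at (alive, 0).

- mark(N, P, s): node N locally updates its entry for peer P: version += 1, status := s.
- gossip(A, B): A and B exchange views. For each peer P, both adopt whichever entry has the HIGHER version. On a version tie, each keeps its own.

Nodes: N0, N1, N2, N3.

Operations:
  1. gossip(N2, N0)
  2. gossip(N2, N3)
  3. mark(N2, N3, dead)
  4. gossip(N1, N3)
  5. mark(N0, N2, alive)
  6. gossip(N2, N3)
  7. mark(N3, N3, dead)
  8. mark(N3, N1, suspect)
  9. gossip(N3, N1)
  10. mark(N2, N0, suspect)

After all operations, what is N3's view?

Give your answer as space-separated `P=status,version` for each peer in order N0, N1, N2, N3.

Op 1: gossip N2<->N0 -> N2.N0=(alive,v0) N2.N1=(alive,v0) N2.N2=(alive,v0) N2.N3=(alive,v0) | N0.N0=(alive,v0) N0.N1=(alive,v0) N0.N2=(alive,v0) N0.N3=(alive,v0)
Op 2: gossip N2<->N3 -> N2.N0=(alive,v0) N2.N1=(alive,v0) N2.N2=(alive,v0) N2.N3=(alive,v0) | N3.N0=(alive,v0) N3.N1=(alive,v0) N3.N2=(alive,v0) N3.N3=(alive,v0)
Op 3: N2 marks N3=dead -> (dead,v1)
Op 4: gossip N1<->N3 -> N1.N0=(alive,v0) N1.N1=(alive,v0) N1.N2=(alive,v0) N1.N3=(alive,v0) | N3.N0=(alive,v0) N3.N1=(alive,v0) N3.N2=(alive,v0) N3.N3=(alive,v0)
Op 5: N0 marks N2=alive -> (alive,v1)
Op 6: gossip N2<->N3 -> N2.N0=(alive,v0) N2.N1=(alive,v0) N2.N2=(alive,v0) N2.N3=(dead,v1) | N3.N0=(alive,v0) N3.N1=(alive,v0) N3.N2=(alive,v0) N3.N3=(dead,v1)
Op 7: N3 marks N3=dead -> (dead,v2)
Op 8: N3 marks N1=suspect -> (suspect,v1)
Op 9: gossip N3<->N1 -> N3.N0=(alive,v0) N3.N1=(suspect,v1) N3.N2=(alive,v0) N3.N3=(dead,v2) | N1.N0=(alive,v0) N1.N1=(suspect,v1) N1.N2=(alive,v0) N1.N3=(dead,v2)
Op 10: N2 marks N0=suspect -> (suspect,v1)

Answer: N0=alive,0 N1=suspect,1 N2=alive,0 N3=dead,2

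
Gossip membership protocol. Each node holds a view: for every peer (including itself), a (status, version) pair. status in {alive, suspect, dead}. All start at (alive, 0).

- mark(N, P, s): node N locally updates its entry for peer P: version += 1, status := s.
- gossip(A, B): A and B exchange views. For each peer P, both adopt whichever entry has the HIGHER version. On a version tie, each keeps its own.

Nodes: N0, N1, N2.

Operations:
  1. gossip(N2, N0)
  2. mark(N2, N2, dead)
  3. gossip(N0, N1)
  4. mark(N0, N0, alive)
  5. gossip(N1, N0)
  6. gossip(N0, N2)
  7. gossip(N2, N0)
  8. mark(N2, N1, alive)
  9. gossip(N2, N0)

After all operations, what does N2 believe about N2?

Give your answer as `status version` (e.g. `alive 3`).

Op 1: gossip N2<->N0 -> N2.N0=(alive,v0) N2.N1=(alive,v0) N2.N2=(alive,v0) | N0.N0=(alive,v0) N0.N1=(alive,v0) N0.N2=(alive,v0)
Op 2: N2 marks N2=dead -> (dead,v1)
Op 3: gossip N0<->N1 -> N0.N0=(alive,v0) N0.N1=(alive,v0) N0.N2=(alive,v0) | N1.N0=(alive,v0) N1.N1=(alive,v0) N1.N2=(alive,v0)
Op 4: N0 marks N0=alive -> (alive,v1)
Op 5: gossip N1<->N0 -> N1.N0=(alive,v1) N1.N1=(alive,v0) N1.N2=(alive,v0) | N0.N0=(alive,v1) N0.N1=(alive,v0) N0.N2=(alive,v0)
Op 6: gossip N0<->N2 -> N0.N0=(alive,v1) N0.N1=(alive,v0) N0.N2=(dead,v1) | N2.N0=(alive,v1) N2.N1=(alive,v0) N2.N2=(dead,v1)
Op 7: gossip N2<->N0 -> N2.N0=(alive,v1) N2.N1=(alive,v0) N2.N2=(dead,v1) | N0.N0=(alive,v1) N0.N1=(alive,v0) N0.N2=(dead,v1)
Op 8: N2 marks N1=alive -> (alive,v1)
Op 9: gossip N2<->N0 -> N2.N0=(alive,v1) N2.N1=(alive,v1) N2.N2=(dead,v1) | N0.N0=(alive,v1) N0.N1=(alive,v1) N0.N2=(dead,v1)

Answer: dead 1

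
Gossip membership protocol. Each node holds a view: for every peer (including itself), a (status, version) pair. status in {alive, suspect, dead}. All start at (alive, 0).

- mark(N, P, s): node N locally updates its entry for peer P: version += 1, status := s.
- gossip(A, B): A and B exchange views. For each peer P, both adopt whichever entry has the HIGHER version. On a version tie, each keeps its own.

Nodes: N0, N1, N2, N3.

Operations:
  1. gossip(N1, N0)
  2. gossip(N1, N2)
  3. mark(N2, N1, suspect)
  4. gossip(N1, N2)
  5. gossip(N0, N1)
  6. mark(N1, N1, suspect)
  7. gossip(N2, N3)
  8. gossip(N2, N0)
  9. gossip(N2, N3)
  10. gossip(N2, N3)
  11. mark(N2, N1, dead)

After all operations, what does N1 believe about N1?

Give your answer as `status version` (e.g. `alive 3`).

Answer: suspect 2

Derivation:
Op 1: gossip N1<->N0 -> N1.N0=(alive,v0) N1.N1=(alive,v0) N1.N2=(alive,v0) N1.N3=(alive,v0) | N0.N0=(alive,v0) N0.N1=(alive,v0) N0.N2=(alive,v0) N0.N3=(alive,v0)
Op 2: gossip N1<->N2 -> N1.N0=(alive,v0) N1.N1=(alive,v0) N1.N2=(alive,v0) N1.N3=(alive,v0) | N2.N0=(alive,v0) N2.N1=(alive,v0) N2.N2=(alive,v0) N2.N3=(alive,v0)
Op 3: N2 marks N1=suspect -> (suspect,v1)
Op 4: gossip N1<->N2 -> N1.N0=(alive,v0) N1.N1=(suspect,v1) N1.N2=(alive,v0) N1.N3=(alive,v0) | N2.N0=(alive,v0) N2.N1=(suspect,v1) N2.N2=(alive,v0) N2.N3=(alive,v0)
Op 5: gossip N0<->N1 -> N0.N0=(alive,v0) N0.N1=(suspect,v1) N0.N2=(alive,v0) N0.N3=(alive,v0) | N1.N0=(alive,v0) N1.N1=(suspect,v1) N1.N2=(alive,v0) N1.N3=(alive,v0)
Op 6: N1 marks N1=suspect -> (suspect,v2)
Op 7: gossip N2<->N3 -> N2.N0=(alive,v0) N2.N1=(suspect,v1) N2.N2=(alive,v0) N2.N3=(alive,v0) | N3.N0=(alive,v0) N3.N1=(suspect,v1) N3.N2=(alive,v0) N3.N3=(alive,v0)
Op 8: gossip N2<->N0 -> N2.N0=(alive,v0) N2.N1=(suspect,v1) N2.N2=(alive,v0) N2.N3=(alive,v0) | N0.N0=(alive,v0) N0.N1=(suspect,v1) N0.N2=(alive,v0) N0.N3=(alive,v0)
Op 9: gossip N2<->N3 -> N2.N0=(alive,v0) N2.N1=(suspect,v1) N2.N2=(alive,v0) N2.N3=(alive,v0) | N3.N0=(alive,v0) N3.N1=(suspect,v1) N3.N2=(alive,v0) N3.N3=(alive,v0)
Op 10: gossip N2<->N3 -> N2.N0=(alive,v0) N2.N1=(suspect,v1) N2.N2=(alive,v0) N2.N3=(alive,v0) | N3.N0=(alive,v0) N3.N1=(suspect,v1) N3.N2=(alive,v0) N3.N3=(alive,v0)
Op 11: N2 marks N1=dead -> (dead,v2)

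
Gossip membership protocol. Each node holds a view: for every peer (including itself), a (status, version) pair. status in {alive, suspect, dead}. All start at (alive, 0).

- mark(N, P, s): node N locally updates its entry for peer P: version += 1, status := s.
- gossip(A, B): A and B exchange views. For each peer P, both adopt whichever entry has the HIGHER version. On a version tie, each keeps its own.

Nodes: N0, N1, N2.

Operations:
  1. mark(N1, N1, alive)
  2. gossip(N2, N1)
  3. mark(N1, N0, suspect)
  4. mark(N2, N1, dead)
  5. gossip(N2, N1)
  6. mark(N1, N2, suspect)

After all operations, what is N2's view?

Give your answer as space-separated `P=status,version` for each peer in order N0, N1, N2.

Op 1: N1 marks N1=alive -> (alive,v1)
Op 2: gossip N2<->N1 -> N2.N0=(alive,v0) N2.N1=(alive,v1) N2.N2=(alive,v0) | N1.N0=(alive,v0) N1.N1=(alive,v1) N1.N2=(alive,v0)
Op 3: N1 marks N0=suspect -> (suspect,v1)
Op 4: N2 marks N1=dead -> (dead,v2)
Op 5: gossip N2<->N1 -> N2.N0=(suspect,v1) N2.N1=(dead,v2) N2.N2=(alive,v0) | N1.N0=(suspect,v1) N1.N1=(dead,v2) N1.N2=(alive,v0)
Op 6: N1 marks N2=suspect -> (suspect,v1)

Answer: N0=suspect,1 N1=dead,2 N2=alive,0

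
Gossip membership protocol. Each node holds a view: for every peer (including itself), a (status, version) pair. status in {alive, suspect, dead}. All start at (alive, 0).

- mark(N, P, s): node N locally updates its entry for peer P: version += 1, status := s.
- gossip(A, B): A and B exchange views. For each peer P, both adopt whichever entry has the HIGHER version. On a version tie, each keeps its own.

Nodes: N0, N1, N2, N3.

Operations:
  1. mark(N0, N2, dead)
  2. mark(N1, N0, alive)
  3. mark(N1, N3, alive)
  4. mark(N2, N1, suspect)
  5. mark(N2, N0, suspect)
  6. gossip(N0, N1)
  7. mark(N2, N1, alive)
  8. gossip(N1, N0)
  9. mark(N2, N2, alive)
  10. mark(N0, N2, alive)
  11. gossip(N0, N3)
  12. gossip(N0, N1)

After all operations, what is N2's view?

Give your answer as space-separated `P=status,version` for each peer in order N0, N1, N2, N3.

Answer: N0=suspect,1 N1=alive,2 N2=alive,1 N3=alive,0

Derivation:
Op 1: N0 marks N2=dead -> (dead,v1)
Op 2: N1 marks N0=alive -> (alive,v1)
Op 3: N1 marks N3=alive -> (alive,v1)
Op 4: N2 marks N1=suspect -> (suspect,v1)
Op 5: N2 marks N0=suspect -> (suspect,v1)
Op 6: gossip N0<->N1 -> N0.N0=(alive,v1) N0.N1=(alive,v0) N0.N2=(dead,v1) N0.N3=(alive,v1) | N1.N0=(alive,v1) N1.N1=(alive,v0) N1.N2=(dead,v1) N1.N3=(alive,v1)
Op 7: N2 marks N1=alive -> (alive,v2)
Op 8: gossip N1<->N0 -> N1.N0=(alive,v1) N1.N1=(alive,v0) N1.N2=(dead,v1) N1.N3=(alive,v1) | N0.N0=(alive,v1) N0.N1=(alive,v0) N0.N2=(dead,v1) N0.N3=(alive,v1)
Op 9: N2 marks N2=alive -> (alive,v1)
Op 10: N0 marks N2=alive -> (alive,v2)
Op 11: gossip N0<->N3 -> N0.N0=(alive,v1) N0.N1=(alive,v0) N0.N2=(alive,v2) N0.N3=(alive,v1) | N3.N0=(alive,v1) N3.N1=(alive,v0) N3.N2=(alive,v2) N3.N3=(alive,v1)
Op 12: gossip N0<->N1 -> N0.N0=(alive,v1) N0.N1=(alive,v0) N0.N2=(alive,v2) N0.N3=(alive,v1) | N1.N0=(alive,v1) N1.N1=(alive,v0) N1.N2=(alive,v2) N1.N3=(alive,v1)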